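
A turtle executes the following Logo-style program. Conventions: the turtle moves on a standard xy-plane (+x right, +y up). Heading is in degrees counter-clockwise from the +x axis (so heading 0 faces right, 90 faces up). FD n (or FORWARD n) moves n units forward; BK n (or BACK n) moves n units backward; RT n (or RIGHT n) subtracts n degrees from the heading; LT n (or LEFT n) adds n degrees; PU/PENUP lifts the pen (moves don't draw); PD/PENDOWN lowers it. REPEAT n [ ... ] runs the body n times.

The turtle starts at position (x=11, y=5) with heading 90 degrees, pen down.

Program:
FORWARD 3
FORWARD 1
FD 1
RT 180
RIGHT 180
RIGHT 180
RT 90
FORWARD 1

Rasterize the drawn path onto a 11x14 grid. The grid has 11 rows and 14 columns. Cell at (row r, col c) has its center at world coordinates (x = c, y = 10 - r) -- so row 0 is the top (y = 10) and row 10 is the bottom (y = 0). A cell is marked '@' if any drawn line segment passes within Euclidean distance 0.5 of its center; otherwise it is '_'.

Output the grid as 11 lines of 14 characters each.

Segment 0: (11,5) -> (11,8)
Segment 1: (11,8) -> (11,9)
Segment 2: (11,9) -> (11,10)
Segment 3: (11,10) -> (10,10)

Answer: __________@@__
___________@__
___________@__
___________@__
___________@__
___________@__
______________
______________
______________
______________
______________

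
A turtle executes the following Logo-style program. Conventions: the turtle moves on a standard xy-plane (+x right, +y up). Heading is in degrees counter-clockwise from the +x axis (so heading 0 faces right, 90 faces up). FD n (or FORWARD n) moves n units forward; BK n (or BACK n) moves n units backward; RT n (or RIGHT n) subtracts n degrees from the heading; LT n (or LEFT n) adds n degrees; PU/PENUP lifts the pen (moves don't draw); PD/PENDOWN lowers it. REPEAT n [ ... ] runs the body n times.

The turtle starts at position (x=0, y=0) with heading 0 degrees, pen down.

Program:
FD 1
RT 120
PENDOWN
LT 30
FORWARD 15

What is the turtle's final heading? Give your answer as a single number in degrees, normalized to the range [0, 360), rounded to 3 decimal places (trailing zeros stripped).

Answer: 270

Derivation:
Executing turtle program step by step:
Start: pos=(0,0), heading=0, pen down
FD 1: (0,0) -> (1,0) [heading=0, draw]
RT 120: heading 0 -> 240
PD: pen down
LT 30: heading 240 -> 270
FD 15: (1,0) -> (1,-15) [heading=270, draw]
Final: pos=(1,-15), heading=270, 2 segment(s) drawn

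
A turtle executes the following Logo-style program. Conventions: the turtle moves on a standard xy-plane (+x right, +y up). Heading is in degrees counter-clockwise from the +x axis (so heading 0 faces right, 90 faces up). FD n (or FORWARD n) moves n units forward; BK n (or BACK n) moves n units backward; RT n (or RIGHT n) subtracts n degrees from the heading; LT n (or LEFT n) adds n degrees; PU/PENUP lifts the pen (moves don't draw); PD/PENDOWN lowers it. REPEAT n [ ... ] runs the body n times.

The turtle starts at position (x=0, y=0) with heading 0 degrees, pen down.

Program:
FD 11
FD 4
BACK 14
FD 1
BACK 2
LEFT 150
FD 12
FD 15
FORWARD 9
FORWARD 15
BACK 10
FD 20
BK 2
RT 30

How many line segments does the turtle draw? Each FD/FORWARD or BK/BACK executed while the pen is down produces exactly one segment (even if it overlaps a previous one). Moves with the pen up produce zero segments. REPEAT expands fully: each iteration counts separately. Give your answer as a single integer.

Answer: 12

Derivation:
Executing turtle program step by step:
Start: pos=(0,0), heading=0, pen down
FD 11: (0,0) -> (11,0) [heading=0, draw]
FD 4: (11,0) -> (15,0) [heading=0, draw]
BK 14: (15,0) -> (1,0) [heading=0, draw]
FD 1: (1,0) -> (2,0) [heading=0, draw]
BK 2: (2,0) -> (0,0) [heading=0, draw]
LT 150: heading 0 -> 150
FD 12: (0,0) -> (-10.392,6) [heading=150, draw]
FD 15: (-10.392,6) -> (-23.383,13.5) [heading=150, draw]
FD 9: (-23.383,13.5) -> (-31.177,18) [heading=150, draw]
FD 15: (-31.177,18) -> (-44.167,25.5) [heading=150, draw]
BK 10: (-44.167,25.5) -> (-35.507,20.5) [heading=150, draw]
FD 20: (-35.507,20.5) -> (-52.828,30.5) [heading=150, draw]
BK 2: (-52.828,30.5) -> (-51.095,29.5) [heading=150, draw]
RT 30: heading 150 -> 120
Final: pos=(-51.095,29.5), heading=120, 12 segment(s) drawn
Segments drawn: 12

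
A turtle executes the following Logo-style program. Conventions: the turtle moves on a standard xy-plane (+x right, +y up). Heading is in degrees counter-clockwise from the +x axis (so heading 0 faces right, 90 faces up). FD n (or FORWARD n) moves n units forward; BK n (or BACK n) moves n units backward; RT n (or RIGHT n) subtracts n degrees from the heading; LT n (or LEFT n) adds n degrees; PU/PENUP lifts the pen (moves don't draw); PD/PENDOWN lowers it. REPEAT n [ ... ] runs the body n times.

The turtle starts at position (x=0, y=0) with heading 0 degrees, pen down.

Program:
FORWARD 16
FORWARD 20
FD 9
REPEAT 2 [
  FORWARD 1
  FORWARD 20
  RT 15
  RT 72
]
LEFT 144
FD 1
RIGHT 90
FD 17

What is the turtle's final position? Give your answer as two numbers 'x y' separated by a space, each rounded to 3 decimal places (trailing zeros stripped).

Answer: 59.465 -36.194

Derivation:
Executing turtle program step by step:
Start: pos=(0,0), heading=0, pen down
FD 16: (0,0) -> (16,0) [heading=0, draw]
FD 20: (16,0) -> (36,0) [heading=0, draw]
FD 9: (36,0) -> (45,0) [heading=0, draw]
REPEAT 2 [
  -- iteration 1/2 --
  FD 1: (45,0) -> (46,0) [heading=0, draw]
  FD 20: (46,0) -> (66,0) [heading=0, draw]
  RT 15: heading 0 -> 345
  RT 72: heading 345 -> 273
  -- iteration 2/2 --
  FD 1: (66,0) -> (66.052,-0.999) [heading=273, draw]
  FD 20: (66.052,-0.999) -> (67.099,-20.971) [heading=273, draw]
  RT 15: heading 273 -> 258
  RT 72: heading 258 -> 186
]
LT 144: heading 186 -> 330
FD 1: (67.099,-20.971) -> (67.965,-21.471) [heading=330, draw]
RT 90: heading 330 -> 240
FD 17: (67.965,-21.471) -> (59.465,-36.194) [heading=240, draw]
Final: pos=(59.465,-36.194), heading=240, 9 segment(s) drawn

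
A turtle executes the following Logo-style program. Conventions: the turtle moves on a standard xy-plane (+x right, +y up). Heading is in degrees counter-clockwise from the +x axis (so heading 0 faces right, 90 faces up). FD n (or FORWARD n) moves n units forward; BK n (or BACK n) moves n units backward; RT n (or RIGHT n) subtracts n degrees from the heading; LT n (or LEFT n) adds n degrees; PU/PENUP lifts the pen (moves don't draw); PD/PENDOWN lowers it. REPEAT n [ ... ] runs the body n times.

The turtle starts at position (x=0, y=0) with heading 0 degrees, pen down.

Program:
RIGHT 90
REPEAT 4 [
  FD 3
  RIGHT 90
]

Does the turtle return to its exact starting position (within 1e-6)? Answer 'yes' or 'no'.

Answer: yes

Derivation:
Executing turtle program step by step:
Start: pos=(0,0), heading=0, pen down
RT 90: heading 0 -> 270
REPEAT 4 [
  -- iteration 1/4 --
  FD 3: (0,0) -> (0,-3) [heading=270, draw]
  RT 90: heading 270 -> 180
  -- iteration 2/4 --
  FD 3: (0,-3) -> (-3,-3) [heading=180, draw]
  RT 90: heading 180 -> 90
  -- iteration 3/4 --
  FD 3: (-3,-3) -> (-3,0) [heading=90, draw]
  RT 90: heading 90 -> 0
  -- iteration 4/4 --
  FD 3: (-3,0) -> (0,0) [heading=0, draw]
  RT 90: heading 0 -> 270
]
Final: pos=(0,0), heading=270, 4 segment(s) drawn

Start position: (0, 0)
Final position: (0, 0)
Distance = 0; < 1e-6 -> CLOSED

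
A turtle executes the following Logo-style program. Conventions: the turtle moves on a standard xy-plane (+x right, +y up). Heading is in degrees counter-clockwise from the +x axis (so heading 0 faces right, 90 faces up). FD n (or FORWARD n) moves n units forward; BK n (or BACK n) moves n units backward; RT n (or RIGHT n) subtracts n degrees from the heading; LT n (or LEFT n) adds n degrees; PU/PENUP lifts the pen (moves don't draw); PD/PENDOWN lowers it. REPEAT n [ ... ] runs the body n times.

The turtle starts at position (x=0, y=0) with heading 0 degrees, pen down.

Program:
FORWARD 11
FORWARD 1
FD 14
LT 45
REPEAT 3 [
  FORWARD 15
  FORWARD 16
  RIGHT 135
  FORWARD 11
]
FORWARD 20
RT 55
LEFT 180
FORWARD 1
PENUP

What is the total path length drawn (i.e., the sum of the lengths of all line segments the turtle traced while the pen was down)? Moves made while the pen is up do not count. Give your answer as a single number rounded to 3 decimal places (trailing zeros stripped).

Executing turtle program step by step:
Start: pos=(0,0), heading=0, pen down
FD 11: (0,0) -> (11,0) [heading=0, draw]
FD 1: (11,0) -> (12,0) [heading=0, draw]
FD 14: (12,0) -> (26,0) [heading=0, draw]
LT 45: heading 0 -> 45
REPEAT 3 [
  -- iteration 1/3 --
  FD 15: (26,0) -> (36.607,10.607) [heading=45, draw]
  FD 16: (36.607,10.607) -> (47.92,21.92) [heading=45, draw]
  RT 135: heading 45 -> 270
  FD 11: (47.92,21.92) -> (47.92,10.92) [heading=270, draw]
  -- iteration 2/3 --
  FD 15: (47.92,10.92) -> (47.92,-4.08) [heading=270, draw]
  FD 16: (47.92,-4.08) -> (47.92,-20.08) [heading=270, draw]
  RT 135: heading 270 -> 135
  FD 11: (47.92,-20.08) -> (40.142,-12.302) [heading=135, draw]
  -- iteration 3/3 --
  FD 15: (40.142,-12.302) -> (29.536,-1.695) [heading=135, draw]
  FD 16: (29.536,-1.695) -> (18.222,9.619) [heading=135, draw]
  RT 135: heading 135 -> 0
  FD 11: (18.222,9.619) -> (29.222,9.619) [heading=0, draw]
]
FD 20: (29.222,9.619) -> (49.222,9.619) [heading=0, draw]
RT 55: heading 0 -> 305
LT 180: heading 305 -> 125
FD 1: (49.222,9.619) -> (48.648,10.438) [heading=125, draw]
PU: pen up
Final: pos=(48.648,10.438), heading=125, 14 segment(s) drawn

Segment lengths:
  seg 1: (0,0) -> (11,0), length = 11
  seg 2: (11,0) -> (12,0), length = 1
  seg 3: (12,0) -> (26,0), length = 14
  seg 4: (26,0) -> (36.607,10.607), length = 15
  seg 5: (36.607,10.607) -> (47.92,21.92), length = 16
  seg 6: (47.92,21.92) -> (47.92,10.92), length = 11
  seg 7: (47.92,10.92) -> (47.92,-4.08), length = 15
  seg 8: (47.92,-4.08) -> (47.92,-20.08), length = 16
  seg 9: (47.92,-20.08) -> (40.142,-12.302), length = 11
  seg 10: (40.142,-12.302) -> (29.536,-1.695), length = 15
  seg 11: (29.536,-1.695) -> (18.222,9.619), length = 16
  seg 12: (18.222,9.619) -> (29.222,9.619), length = 11
  seg 13: (29.222,9.619) -> (49.222,9.619), length = 20
  seg 14: (49.222,9.619) -> (48.648,10.438), length = 1
Total = 173

Answer: 173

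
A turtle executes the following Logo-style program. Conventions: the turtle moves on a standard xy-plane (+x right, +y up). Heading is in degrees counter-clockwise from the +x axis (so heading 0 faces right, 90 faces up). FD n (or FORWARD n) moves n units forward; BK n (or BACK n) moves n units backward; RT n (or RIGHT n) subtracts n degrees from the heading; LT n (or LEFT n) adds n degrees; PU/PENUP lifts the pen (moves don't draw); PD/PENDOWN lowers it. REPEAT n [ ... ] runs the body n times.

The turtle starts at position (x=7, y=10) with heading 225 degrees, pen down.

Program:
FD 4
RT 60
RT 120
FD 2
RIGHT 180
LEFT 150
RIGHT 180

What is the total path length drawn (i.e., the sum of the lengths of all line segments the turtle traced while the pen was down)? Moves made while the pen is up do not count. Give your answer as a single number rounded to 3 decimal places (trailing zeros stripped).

Executing turtle program step by step:
Start: pos=(7,10), heading=225, pen down
FD 4: (7,10) -> (4.172,7.172) [heading=225, draw]
RT 60: heading 225 -> 165
RT 120: heading 165 -> 45
FD 2: (4.172,7.172) -> (5.586,8.586) [heading=45, draw]
RT 180: heading 45 -> 225
LT 150: heading 225 -> 15
RT 180: heading 15 -> 195
Final: pos=(5.586,8.586), heading=195, 2 segment(s) drawn

Segment lengths:
  seg 1: (7,10) -> (4.172,7.172), length = 4
  seg 2: (4.172,7.172) -> (5.586,8.586), length = 2
Total = 6

Answer: 6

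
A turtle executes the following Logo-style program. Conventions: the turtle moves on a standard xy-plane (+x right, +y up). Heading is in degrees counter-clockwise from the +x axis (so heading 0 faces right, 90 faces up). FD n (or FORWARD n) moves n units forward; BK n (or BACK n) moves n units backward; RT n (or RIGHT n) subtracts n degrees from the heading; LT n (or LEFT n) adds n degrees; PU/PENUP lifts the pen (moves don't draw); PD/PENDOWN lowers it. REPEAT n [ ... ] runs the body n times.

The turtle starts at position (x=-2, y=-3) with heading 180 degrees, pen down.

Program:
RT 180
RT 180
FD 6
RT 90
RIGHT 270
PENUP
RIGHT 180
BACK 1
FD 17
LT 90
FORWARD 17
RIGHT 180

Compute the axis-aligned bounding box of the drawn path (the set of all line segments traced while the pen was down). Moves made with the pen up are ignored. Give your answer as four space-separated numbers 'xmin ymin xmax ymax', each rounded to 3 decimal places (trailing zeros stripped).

Answer: -8 -3 -2 -3

Derivation:
Executing turtle program step by step:
Start: pos=(-2,-3), heading=180, pen down
RT 180: heading 180 -> 0
RT 180: heading 0 -> 180
FD 6: (-2,-3) -> (-8,-3) [heading=180, draw]
RT 90: heading 180 -> 90
RT 270: heading 90 -> 180
PU: pen up
RT 180: heading 180 -> 0
BK 1: (-8,-3) -> (-9,-3) [heading=0, move]
FD 17: (-9,-3) -> (8,-3) [heading=0, move]
LT 90: heading 0 -> 90
FD 17: (8,-3) -> (8,14) [heading=90, move]
RT 180: heading 90 -> 270
Final: pos=(8,14), heading=270, 1 segment(s) drawn

Segment endpoints: x in {-8, -2}, y in {-3, -3}
xmin=-8, ymin=-3, xmax=-2, ymax=-3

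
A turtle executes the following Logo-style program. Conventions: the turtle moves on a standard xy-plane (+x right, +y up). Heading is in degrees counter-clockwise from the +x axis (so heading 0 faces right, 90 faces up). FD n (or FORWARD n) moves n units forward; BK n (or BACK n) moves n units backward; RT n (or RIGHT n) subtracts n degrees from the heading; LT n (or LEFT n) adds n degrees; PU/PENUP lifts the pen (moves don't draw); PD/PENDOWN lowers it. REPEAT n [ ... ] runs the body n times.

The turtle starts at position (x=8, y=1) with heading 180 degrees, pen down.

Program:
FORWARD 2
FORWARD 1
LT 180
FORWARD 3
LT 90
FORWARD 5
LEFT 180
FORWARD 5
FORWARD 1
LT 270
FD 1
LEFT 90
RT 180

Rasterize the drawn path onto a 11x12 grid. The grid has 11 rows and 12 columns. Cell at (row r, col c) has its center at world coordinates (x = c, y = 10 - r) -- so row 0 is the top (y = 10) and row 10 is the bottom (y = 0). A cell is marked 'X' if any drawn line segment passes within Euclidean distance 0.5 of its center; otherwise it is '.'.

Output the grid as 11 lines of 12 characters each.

Segment 0: (8,1) -> (6,1)
Segment 1: (6,1) -> (5,1)
Segment 2: (5,1) -> (8,1)
Segment 3: (8,1) -> (8,6)
Segment 4: (8,6) -> (8,1)
Segment 5: (8,1) -> (8,0)
Segment 6: (8,0) -> (7,0)

Answer: ............
............
............
............
........X...
........X...
........X...
........X...
........X...
.....XXXX...
.......XX...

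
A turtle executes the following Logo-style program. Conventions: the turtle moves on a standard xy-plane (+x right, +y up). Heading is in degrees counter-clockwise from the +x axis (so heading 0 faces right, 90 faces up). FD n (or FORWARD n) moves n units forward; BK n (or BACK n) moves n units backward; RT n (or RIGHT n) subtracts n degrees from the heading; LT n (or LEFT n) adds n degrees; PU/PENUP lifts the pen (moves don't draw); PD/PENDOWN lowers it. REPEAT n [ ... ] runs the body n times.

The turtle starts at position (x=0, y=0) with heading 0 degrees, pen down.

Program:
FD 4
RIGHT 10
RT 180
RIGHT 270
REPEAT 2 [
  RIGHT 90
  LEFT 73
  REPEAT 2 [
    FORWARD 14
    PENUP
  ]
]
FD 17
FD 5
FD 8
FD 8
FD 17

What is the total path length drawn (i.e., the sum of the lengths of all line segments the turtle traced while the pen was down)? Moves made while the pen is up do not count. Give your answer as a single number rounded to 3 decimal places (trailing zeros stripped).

Executing turtle program step by step:
Start: pos=(0,0), heading=0, pen down
FD 4: (0,0) -> (4,0) [heading=0, draw]
RT 10: heading 0 -> 350
RT 180: heading 350 -> 170
RT 270: heading 170 -> 260
REPEAT 2 [
  -- iteration 1/2 --
  RT 90: heading 260 -> 170
  LT 73: heading 170 -> 243
  REPEAT 2 [
    -- iteration 1/2 --
    FD 14: (4,0) -> (-2.356,-12.474) [heading=243, draw]
    PU: pen up
    -- iteration 2/2 --
    FD 14: (-2.356,-12.474) -> (-8.712,-24.948) [heading=243, move]
    PU: pen up
  ]
  -- iteration 2/2 --
  RT 90: heading 243 -> 153
  LT 73: heading 153 -> 226
  REPEAT 2 [
    -- iteration 1/2 --
    FD 14: (-8.712,-24.948) -> (-18.437,-35.019) [heading=226, move]
    PU: pen up
    -- iteration 2/2 --
    FD 14: (-18.437,-35.019) -> (-28.162,-45.09) [heading=226, move]
    PU: pen up
  ]
]
FD 17: (-28.162,-45.09) -> (-39.971,-57.318) [heading=226, move]
FD 5: (-39.971,-57.318) -> (-43.445,-60.915) [heading=226, move]
FD 8: (-43.445,-60.915) -> (-49.002,-66.67) [heading=226, move]
FD 8: (-49.002,-66.67) -> (-54.559,-72.425) [heading=226, move]
FD 17: (-54.559,-72.425) -> (-66.368,-84.653) [heading=226, move]
Final: pos=(-66.368,-84.653), heading=226, 2 segment(s) drawn

Segment lengths:
  seg 1: (0,0) -> (4,0), length = 4
  seg 2: (4,0) -> (-2.356,-12.474), length = 14
Total = 18

Answer: 18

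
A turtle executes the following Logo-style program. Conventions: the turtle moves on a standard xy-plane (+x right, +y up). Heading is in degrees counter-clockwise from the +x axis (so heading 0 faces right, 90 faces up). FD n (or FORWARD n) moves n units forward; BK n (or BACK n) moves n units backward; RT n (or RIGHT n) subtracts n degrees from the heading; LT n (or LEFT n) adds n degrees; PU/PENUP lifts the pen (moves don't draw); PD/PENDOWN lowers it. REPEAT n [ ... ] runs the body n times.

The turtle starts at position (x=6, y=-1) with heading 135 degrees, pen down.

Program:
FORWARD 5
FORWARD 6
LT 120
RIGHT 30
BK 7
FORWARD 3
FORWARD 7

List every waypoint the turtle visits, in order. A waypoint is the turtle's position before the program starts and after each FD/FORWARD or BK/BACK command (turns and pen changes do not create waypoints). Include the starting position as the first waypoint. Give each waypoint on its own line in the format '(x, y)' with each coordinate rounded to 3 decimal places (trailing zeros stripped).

Answer: (6, -1)
(2.464, 2.536)
(-1.778, 6.778)
(3.172, 11.728)
(1.05, 9.607)
(-3.899, 4.657)

Derivation:
Executing turtle program step by step:
Start: pos=(6,-1), heading=135, pen down
FD 5: (6,-1) -> (2.464,2.536) [heading=135, draw]
FD 6: (2.464,2.536) -> (-1.778,6.778) [heading=135, draw]
LT 120: heading 135 -> 255
RT 30: heading 255 -> 225
BK 7: (-1.778,6.778) -> (3.172,11.728) [heading=225, draw]
FD 3: (3.172,11.728) -> (1.05,9.607) [heading=225, draw]
FD 7: (1.05,9.607) -> (-3.899,4.657) [heading=225, draw]
Final: pos=(-3.899,4.657), heading=225, 5 segment(s) drawn
Waypoints (6 total):
(6, -1)
(2.464, 2.536)
(-1.778, 6.778)
(3.172, 11.728)
(1.05, 9.607)
(-3.899, 4.657)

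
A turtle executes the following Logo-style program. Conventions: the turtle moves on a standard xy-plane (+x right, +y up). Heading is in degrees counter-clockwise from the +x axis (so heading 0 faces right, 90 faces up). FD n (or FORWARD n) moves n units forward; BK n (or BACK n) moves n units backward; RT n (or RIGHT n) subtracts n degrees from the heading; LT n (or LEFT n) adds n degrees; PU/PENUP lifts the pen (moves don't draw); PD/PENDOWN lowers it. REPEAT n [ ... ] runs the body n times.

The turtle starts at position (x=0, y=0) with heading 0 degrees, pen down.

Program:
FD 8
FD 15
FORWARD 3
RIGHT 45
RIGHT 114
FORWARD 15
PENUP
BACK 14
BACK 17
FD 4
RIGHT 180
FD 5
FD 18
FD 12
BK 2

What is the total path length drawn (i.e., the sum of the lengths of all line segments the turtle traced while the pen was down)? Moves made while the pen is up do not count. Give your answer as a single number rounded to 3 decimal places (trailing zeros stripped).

Answer: 41

Derivation:
Executing turtle program step by step:
Start: pos=(0,0), heading=0, pen down
FD 8: (0,0) -> (8,0) [heading=0, draw]
FD 15: (8,0) -> (23,0) [heading=0, draw]
FD 3: (23,0) -> (26,0) [heading=0, draw]
RT 45: heading 0 -> 315
RT 114: heading 315 -> 201
FD 15: (26,0) -> (11.996,-5.376) [heading=201, draw]
PU: pen up
BK 14: (11.996,-5.376) -> (25.066,-0.358) [heading=201, move]
BK 17: (25.066,-0.358) -> (40.937,5.734) [heading=201, move]
FD 4: (40.937,5.734) -> (37.203,4.3) [heading=201, move]
RT 180: heading 201 -> 21
FD 5: (37.203,4.3) -> (41.871,6.092) [heading=21, move]
FD 18: (41.871,6.092) -> (58.675,12.543) [heading=21, move]
FD 12: (58.675,12.543) -> (69.878,16.843) [heading=21, move]
BK 2: (69.878,16.843) -> (68.011,16.127) [heading=21, move]
Final: pos=(68.011,16.127), heading=21, 4 segment(s) drawn

Segment lengths:
  seg 1: (0,0) -> (8,0), length = 8
  seg 2: (8,0) -> (23,0), length = 15
  seg 3: (23,0) -> (26,0), length = 3
  seg 4: (26,0) -> (11.996,-5.376), length = 15
Total = 41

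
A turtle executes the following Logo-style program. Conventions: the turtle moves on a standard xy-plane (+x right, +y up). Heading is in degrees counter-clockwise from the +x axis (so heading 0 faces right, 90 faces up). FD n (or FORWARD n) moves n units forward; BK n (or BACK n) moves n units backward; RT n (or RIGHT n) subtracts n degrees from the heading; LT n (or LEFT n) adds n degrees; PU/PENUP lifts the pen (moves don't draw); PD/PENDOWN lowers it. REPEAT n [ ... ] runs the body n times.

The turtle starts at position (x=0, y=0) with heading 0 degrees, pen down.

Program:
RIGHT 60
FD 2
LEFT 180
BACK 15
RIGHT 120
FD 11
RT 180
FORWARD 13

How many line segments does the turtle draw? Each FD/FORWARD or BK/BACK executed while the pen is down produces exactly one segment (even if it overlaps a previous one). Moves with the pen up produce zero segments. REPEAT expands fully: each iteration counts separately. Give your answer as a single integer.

Executing turtle program step by step:
Start: pos=(0,0), heading=0, pen down
RT 60: heading 0 -> 300
FD 2: (0,0) -> (1,-1.732) [heading=300, draw]
LT 180: heading 300 -> 120
BK 15: (1,-1.732) -> (8.5,-14.722) [heading=120, draw]
RT 120: heading 120 -> 0
FD 11: (8.5,-14.722) -> (19.5,-14.722) [heading=0, draw]
RT 180: heading 0 -> 180
FD 13: (19.5,-14.722) -> (6.5,-14.722) [heading=180, draw]
Final: pos=(6.5,-14.722), heading=180, 4 segment(s) drawn
Segments drawn: 4

Answer: 4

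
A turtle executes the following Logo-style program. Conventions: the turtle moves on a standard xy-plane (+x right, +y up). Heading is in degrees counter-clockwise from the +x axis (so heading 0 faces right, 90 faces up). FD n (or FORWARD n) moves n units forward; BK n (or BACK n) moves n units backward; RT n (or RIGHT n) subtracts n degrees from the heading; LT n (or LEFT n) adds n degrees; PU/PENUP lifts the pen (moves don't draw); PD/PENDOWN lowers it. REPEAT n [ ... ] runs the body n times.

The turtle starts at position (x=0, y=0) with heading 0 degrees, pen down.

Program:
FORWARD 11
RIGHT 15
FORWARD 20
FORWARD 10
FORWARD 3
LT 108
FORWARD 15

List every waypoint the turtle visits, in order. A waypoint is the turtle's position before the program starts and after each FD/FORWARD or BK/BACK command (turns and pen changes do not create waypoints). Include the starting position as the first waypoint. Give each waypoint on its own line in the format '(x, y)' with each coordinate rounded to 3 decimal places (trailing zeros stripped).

Answer: (0, 0)
(11, 0)
(30.319, -5.176)
(39.978, -7.765)
(42.876, -8.541)
(42.091, 6.438)

Derivation:
Executing turtle program step by step:
Start: pos=(0,0), heading=0, pen down
FD 11: (0,0) -> (11,0) [heading=0, draw]
RT 15: heading 0 -> 345
FD 20: (11,0) -> (30.319,-5.176) [heading=345, draw]
FD 10: (30.319,-5.176) -> (39.978,-7.765) [heading=345, draw]
FD 3: (39.978,-7.765) -> (42.876,-8.541) [heading=345, draw]
LT 108: heading 345 -> 93
FD 15: (42.876,-8.541) -> (42.091,6.438) [heading=93, draw]
Final: pos=(42.091,6.438), heading=93, 5 segment(s) drawn
Waypoints (6 total):
(0, 0)
(11, 0)
(30.319, -5.176)
(39.978, -7.765)
(42.876, -8.541)
(42.091, 6.438)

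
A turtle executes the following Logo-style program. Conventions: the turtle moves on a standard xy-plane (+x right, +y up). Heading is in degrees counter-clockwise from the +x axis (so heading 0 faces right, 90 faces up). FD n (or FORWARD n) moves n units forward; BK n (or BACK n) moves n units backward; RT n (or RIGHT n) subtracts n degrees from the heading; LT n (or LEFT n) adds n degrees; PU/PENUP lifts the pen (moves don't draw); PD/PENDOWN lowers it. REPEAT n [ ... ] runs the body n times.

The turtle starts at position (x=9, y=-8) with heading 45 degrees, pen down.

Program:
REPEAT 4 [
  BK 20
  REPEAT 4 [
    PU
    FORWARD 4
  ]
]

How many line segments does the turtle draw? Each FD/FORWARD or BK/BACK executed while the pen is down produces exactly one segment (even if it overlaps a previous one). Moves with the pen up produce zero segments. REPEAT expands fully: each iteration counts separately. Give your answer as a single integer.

Answer: 1

Derivation:
Executing turtle program step by step:
Start: pos=(9,-8), heading=45, pen down
REPEAT 4 [
  -- iteration 1/4 --
  BK 20: (9,-8) -> (-5.142,-22.142) [heading=45, draw]
  REPEAT 4 [
    -- iteration 1/4 --
    PU: pen up
    FD 4: (-5.142,-22.142) -> (-2.314,-19.314) [heading=45, move]
    -- iteration 2/4 --
    PU: pen up
    FD 4: (-2.314,-19.314) -> (0.515,-16.485) [heading=45, move]
    -- iteration 3/4 --
    PU: pen up
    FD 4: (0.515,-16.485) -> (3.343,-13.657) [heading=45, move]
    -- iteration 4/4 --
    PU: pen up
    FD 4: (3.343,-13.657) -> (6.172,-10.828) [heading=45, move]
  ]
  -- iteration 2/4 --
  BK 20: (6.172,-10.828) -> (-7.971,-24.971) [heading=45, move]
  REPEAT 4 [
    -- iteration 1/4 --
    PU: pen up
    FD 4: (-7.971,-24.971) -> (-5.142,-22.142) [heading=45, move]
    -- iteration 2/4 --
    PU: pen up
    FD 4: (-5.142,-22.142) -> (-2.314,-19.314) [heading=45, move]
    -- iteration 3/4 --
    PU: pen up
    FD 4: (-2.314,-19.314) -> (0.515,-16.485) [heading=45, move]
    -- iteration 4/4 --
    PU: pen up
    FD 4: (0.515,-16.485) -> (3.343,-13.657) [heading=45, move]
  ]
  -- iteration 3/4 --
  BK 20: (3.343,-13.657) -> (-10.799,-27.799) [heading=45, move]
  REPEAT 4 [
    -- iteration 1/4 --
    PU: pen up
    FD 4: (-10.799,-27.799) -> (-7.971,-24.971) [heading=45, move]
    -- iteration 2/4 --
    PU: pen up
    FD 4: (-7.971,-24.971) -> (-5.142,-22.142) [heading=45, move]
    -- iteration 3/4 --
    PU: pen up
    FD 4: (-5.142,-22.142) -> (-2.314,-19.314) [heading=45, move]
    -- iteration 4/4 --
    PU: pen up
    FD 4: (-2.314,-19.314) -> (0.515,-16.485) [heading=45, move]
  ]
  -- iteration 4/4 --
  BK 20: (0.515,-16.485) -> (-13.627,-30.627) [heading=45, move]
  REPEAT 4 [
    -- iteration 1/4 --
    PU: pen up
    FD 4: (-13.627,-30.627) -> (-10.799,-27.799) [heading=45, move]
    -- iteration 2/4 --
    PU: pen up
    FD 4: (-10.799,-27.799) -> (-7.971,-24.971) [heading=45, move]
    -- iteration 3/4 --
    PU: pen up
    FD 4: (-7.971,-24.971) -> (-5.142,-22.142) [heading=45, move]
    -- iteration 4/4 --
    PU: pen up
    FD 4: (-5.142,-22.142) -> (-2.314,-19.314) [heading=45, move]
  ]
]
Final: pos=(-2.314,-19.314), heading=45, 1 segment(s) drawn
Segments drawn: 1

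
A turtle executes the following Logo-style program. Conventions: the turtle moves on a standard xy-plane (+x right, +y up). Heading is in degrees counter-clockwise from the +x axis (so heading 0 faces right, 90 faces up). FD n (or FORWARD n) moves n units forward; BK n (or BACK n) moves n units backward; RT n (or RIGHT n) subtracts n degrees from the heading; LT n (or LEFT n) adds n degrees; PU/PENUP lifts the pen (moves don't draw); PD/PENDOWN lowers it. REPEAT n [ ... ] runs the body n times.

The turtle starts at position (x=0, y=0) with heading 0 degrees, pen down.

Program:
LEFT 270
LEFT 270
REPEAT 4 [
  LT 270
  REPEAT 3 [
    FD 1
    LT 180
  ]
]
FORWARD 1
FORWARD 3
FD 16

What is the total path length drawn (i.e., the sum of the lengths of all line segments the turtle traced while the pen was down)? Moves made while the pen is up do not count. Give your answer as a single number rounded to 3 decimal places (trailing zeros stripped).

Executing turtle program step by step:
Start: pos=(0,0), heading=0, pen down
LT 270: heading 0 -> 270
LT 270: heading 270 -> 180
REPEAT 4 [
  -- iteration 1/4 --
  LT 270: heading 180 -> 90
  REPEAT 3 [
    -- iteration 1/3 --
    FD 1: (0,0) -> (0,1) [heading=90, draw]
    LT 180: heading 90 -> 270
    -- iteration 2/3 --
    FD 1: (0,1) -> (0,0) [heading=270, draw]
    LT 180: heading 270 -> 90
    -- iteration 3/3 --
    FD 1: (0,0) -> (0,1) [heading=90, draw]
    LT 180: heading 90 -> 270
  ]
  -- iteration 2/4 --
  LT 270: heading 270 -> 180
  REPEAT 3 [
    -- iteration 1/3 --
    FD 1: (0,1) -> (-1,1) [heading=180, draw]
    LT 180: heading 180 -> 0
    -- iteration 2/3 --
    FD 1: (-1,1) -> (0,1) [heading=0, draw]
    LT 180: heading 0 -> 180
    -- iteration 3/3 --
    FD 1: (0,1) -> (-1,1) [heading=180, draw]
    LT 180: heading 180 -> 0
  ]
  -- iteration 3/4 --
  LT 270: heading 0 -> 270
  REPEAT 3 [
    -- iteration 1/3 --
    FD 1: (-1,1) -> (-1,0) [heading=270, draw]
    LT 180: heading 270 -> 90
    -- iteration 2/3 --
    FD 1: (-1,0) -> (-1,1) [heading=90, draw]
    LT 180: heading 90 -> 270
    -- iteration 3/3 --
    FD 1: (-1,1) -> (-1,0) [heading=270, draw]
    LT 180: heading 270 -> 90
  ]
  -- iteration 4/4 --
  LT 270: heading 90 -> 0
  REPEAT 3 [
    -- iteration 1/3 --
    FD 1: (-1,0) -> (0,0) [heading=0, draw]
    LT 180: heading 0 -> 180
    -- iteration 2/3 --
    FD 1: (0,0) -> (-1,0) [heading=180, draw]
    LT 180: heading 180 -> 0
    -- iteration 3/3 --
    FD 1: (-1,0) -> (0,0) [heading=0, draw]
    LT 180: heading 0 -> 180
  ]
]
FD 1: (0,0) -> (-1,0) [heading=180, draw]
FD 3: (-1,0) -> (-4,0) [heading=180, draw]
FD 16: (-4,0) -> (-20,0) [heading=180, draw]
Final: pos=(-20,0), heading=180, 15 segment(s) drawn

Segment lengths:
  seg 1: (0,0) -> (0,1), length = 1
  seg 2: (0,1) -> (0,0), length = 1
  seg 3: (0,0) -> (0,1), length = 1
  seg 4: (0,1) -> (-1,1), length = 1
  seg 5: (-1,1) -> (0,1), length = 1
  seg 6: (0,1) -> (-1,1), length = 1
  seg 7: (-1,1) -> (-1,0), length = 1
  seg 8: (-1,0) -> (-1,1), length = 1
  seg 9: (-1,1) -> (-1,0), length = 1
  seg 10: (-1,0) -> (0,0), length = 1
  seg 11: (0,0) -> (-1,0), length = 1
  seg 12: (-1,0) -> (0,0), length = 1
  seg 13: (0,0) -> (-1,0), length = 1
  seg 14: (-1,0) -> (-4,0), length = 3
  seg 15: (-4,0) -> (-20,0), length = 16
Total = 32

Answer: 32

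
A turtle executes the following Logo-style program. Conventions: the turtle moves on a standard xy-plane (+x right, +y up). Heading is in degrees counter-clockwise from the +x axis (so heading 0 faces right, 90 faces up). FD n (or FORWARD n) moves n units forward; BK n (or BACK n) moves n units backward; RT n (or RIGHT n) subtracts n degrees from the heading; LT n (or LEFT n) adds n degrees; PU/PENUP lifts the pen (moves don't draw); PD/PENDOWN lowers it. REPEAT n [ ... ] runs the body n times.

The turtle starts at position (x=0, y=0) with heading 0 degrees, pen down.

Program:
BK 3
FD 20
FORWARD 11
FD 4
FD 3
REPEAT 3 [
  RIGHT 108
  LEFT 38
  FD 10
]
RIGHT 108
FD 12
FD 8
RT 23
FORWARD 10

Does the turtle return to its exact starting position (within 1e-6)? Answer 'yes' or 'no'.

Answer: no

Derivation:
Executing turtle program step by step:
Start: pos=(0,0), heading=0, pen down
BK 3: (0,0) -> (-3,0) [heading=0, draw]
FD 20: (-3,0) -> (17,0) [heading=0, draw]
FD 11: (17,0) -> (28,0) [heading=0, draw]
FD 4: (28,0) -> (32,0) [heading=0, draw]
FD 3: (32,0) -> (35,0) [heading=0, draw]
REPEAT 3 [
  -- iteration 1/3 --
  RT 108: heading 0 -> 252
  LT 38: heading 252 -> 290
  FD 10: (35,0) -> (38.42,-9.397) [heading=290, draw]
  -- iteration 2/3 --
  RT 108: heading 290 -> 182
  LT 38: heading 182 -> 220
  FD 10: (38.42,-9.397) -> (30.76,-15.825) [heading=220, draw]
  -- iteration 3/3 --
  RT 108: heading 220 -> 112
  LT 38: heading 112 -> 150
  FD 10: (30.76,-15.825) -> (22.1,-10.825) [heading=150, draw]
]
RT 108: heading 150 -> 42
FD 12: (22.1,-10.825) -> (31.017,-2.795) [heading=42, draw]
FD 8: (31.017,-2.795) -> (36.962,2.558) [heading=42, draw]
RT 23: heading 42 -> 19
FD 10: (36.962,2.558) -> (46.418,5.813) [heading=19, draw]
Final: pos=(46.418,5.813), heading=19, 11 segment(s) drawn

Start position: (0, 0)
Final position: (46.418, 5.813)
Distance = 46.78; >= 1e-6 -> NOT closed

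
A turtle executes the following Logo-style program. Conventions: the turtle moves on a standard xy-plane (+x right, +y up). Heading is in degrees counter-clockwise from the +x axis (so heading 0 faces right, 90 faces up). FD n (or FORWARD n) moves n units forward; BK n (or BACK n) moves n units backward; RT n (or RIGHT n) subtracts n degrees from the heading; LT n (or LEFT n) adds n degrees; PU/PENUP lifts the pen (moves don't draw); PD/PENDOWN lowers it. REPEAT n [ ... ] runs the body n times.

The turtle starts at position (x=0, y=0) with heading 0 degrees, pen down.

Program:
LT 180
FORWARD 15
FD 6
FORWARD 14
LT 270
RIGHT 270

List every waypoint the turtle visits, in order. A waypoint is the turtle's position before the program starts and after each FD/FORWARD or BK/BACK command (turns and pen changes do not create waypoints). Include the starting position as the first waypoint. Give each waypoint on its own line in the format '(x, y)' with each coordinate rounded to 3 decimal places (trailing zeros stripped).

Executing turtle program step by step:
Start: pos=(0,0), heading=0, pen down
LT 180: heading 0 -> 180
FD 15: (0,0) -> (-15,0) [heading=180, draw]
FD 6: (-15,0) -> (-21,0) [heading=180, draw]
FD 14: (-21,0) -> (-35,0) [heading=180, draw]
LT 270: heading 180 -> 90
RT 270: heading 90 -> 180
Final: pos=(-35,0), heading=180, 3 segment(s) drawn
Waypoints (4 total):
(0, 0)
(-15, 0)
(-21, 0)
(-35, 0)

Answer: (0, 0)
(-15, 0)
(-21, 0)
(-35, 0)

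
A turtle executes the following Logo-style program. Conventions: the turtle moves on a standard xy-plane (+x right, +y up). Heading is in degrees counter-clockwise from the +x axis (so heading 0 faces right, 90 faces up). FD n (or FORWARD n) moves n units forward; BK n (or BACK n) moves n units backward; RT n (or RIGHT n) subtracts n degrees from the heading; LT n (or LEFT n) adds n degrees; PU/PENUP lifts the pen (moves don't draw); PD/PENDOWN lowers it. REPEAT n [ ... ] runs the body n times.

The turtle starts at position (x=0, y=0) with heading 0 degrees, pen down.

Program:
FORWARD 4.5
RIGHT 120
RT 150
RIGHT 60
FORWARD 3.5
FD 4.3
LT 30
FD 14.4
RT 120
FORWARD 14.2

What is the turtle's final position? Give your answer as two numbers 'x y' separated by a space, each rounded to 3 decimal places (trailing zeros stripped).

Answer: 25.555 4.073

Derivation:
Executing turtle program step by step:
Start: pos=(0,0), heading=0, pen down
FD 4.5: (0,0) -> (4.5,0) [heading=0, draw]
RT 120: heading 0 -> 240
RT 150: heading 240 -> 90
RT 60: heading 90 -> 30
FD 3.5: (4.5,0) -> (7.531,1.75) [heading=30, draw]
FD 4.3: (7.531,1.75) -> (11.255,3.9) [heading=30, draw]
LT 30: heading 30 -> 60
FD 14.4: (11.255,3.9) -> (18.455,16.371) [heading=60, draw]
RT 120: heading 60 -> 300
FD 14.2: (18.455,16.371) -> (25.555,4.073) [heading=300, draw]
Final: pos=(25.555,4.073), heading=300, 5 segment(s) drawn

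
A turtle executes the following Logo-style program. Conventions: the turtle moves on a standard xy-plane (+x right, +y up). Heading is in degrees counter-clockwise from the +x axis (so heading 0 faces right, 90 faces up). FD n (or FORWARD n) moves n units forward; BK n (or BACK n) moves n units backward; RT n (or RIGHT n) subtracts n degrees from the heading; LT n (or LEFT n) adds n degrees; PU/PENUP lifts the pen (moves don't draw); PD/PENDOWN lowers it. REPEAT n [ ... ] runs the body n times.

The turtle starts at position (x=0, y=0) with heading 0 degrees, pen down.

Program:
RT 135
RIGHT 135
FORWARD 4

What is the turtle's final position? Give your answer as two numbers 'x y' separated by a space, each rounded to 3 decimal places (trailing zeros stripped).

Executing turtle program step by step:
Start: pos=(0,0), heading=0, pen down
RT 135: heading 0 -> 225
RT 135: heading 225 -> 90
FD 4: (0,0) -> (0,4) [heading=90, draw]
Final: pos=(0,4), heading=90, 1 segment(s) drawn

Answer: 0 4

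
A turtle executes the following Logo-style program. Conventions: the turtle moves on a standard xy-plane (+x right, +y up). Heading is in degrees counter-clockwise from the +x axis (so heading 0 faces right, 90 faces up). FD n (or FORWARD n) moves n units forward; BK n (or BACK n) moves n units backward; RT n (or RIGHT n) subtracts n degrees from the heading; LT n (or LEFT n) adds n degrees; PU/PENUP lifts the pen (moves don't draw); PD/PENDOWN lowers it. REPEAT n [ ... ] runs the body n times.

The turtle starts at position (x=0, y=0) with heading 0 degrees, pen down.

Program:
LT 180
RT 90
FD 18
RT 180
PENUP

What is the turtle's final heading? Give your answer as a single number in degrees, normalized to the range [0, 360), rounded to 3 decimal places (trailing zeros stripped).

Executing turtle program step by step:
Start: pos=(0,0), heading=0, pen down
LT 180: heading 0 -> 180
RT 90: heading 180 -> 90
FD 18: (0,0) -> (0,18) [heading=90, draw]
RT 180: heading 90 -> 270
PU: pen up
Final: pos=(0,18), heading=270, 1 segment(s) drawn

Answer: 270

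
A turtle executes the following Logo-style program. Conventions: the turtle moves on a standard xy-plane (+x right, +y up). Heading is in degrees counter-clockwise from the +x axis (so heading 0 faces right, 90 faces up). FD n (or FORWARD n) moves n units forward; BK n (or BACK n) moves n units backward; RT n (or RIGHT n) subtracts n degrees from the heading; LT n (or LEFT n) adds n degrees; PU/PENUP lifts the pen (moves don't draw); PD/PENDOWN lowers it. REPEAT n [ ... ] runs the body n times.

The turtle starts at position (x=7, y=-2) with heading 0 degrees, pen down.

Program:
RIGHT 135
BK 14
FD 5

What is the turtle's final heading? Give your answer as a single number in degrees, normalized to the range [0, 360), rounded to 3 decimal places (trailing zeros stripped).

Executing turtle program step by step:
Start: pos=(7,-2), heading=0, pen down
RT 135: heading 0 -> 225
BK 14: (7,-2) -> (16.899,7.899) [heading=225, draw]
FD 5: (16.899,7.899) -> (13.364,4.364) [heading=225, draw]
Final: pos=(13.364,4.364), heading=225, 2 segment(s) drawn

Answer: 225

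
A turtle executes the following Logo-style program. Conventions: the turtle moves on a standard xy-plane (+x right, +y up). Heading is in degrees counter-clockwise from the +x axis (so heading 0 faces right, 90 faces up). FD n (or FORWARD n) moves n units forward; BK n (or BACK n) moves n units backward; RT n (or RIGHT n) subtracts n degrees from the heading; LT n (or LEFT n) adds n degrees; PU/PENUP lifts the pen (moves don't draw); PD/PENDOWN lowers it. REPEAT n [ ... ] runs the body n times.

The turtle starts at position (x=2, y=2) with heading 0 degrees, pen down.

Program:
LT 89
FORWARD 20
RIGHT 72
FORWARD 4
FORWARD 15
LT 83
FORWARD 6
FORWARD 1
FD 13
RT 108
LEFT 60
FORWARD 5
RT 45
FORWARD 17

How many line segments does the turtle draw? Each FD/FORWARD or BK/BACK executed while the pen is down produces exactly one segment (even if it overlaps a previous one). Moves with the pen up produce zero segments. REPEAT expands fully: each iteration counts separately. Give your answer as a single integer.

Executing turtle program step by step:
Start: pos=(2,2), heading=0, pen down
LT 89: heading 0 -> 89
FD 20: (2,2) -> (2.349,21.997) [heading=89, draw]
RT 72: heading 89 -> 17
FD 4: (2.349,21.997) -> (6.174,23.166) [heading=17, draw]
FD 15: (6.174,23.166) -> (20.519,27.552) [heading=17, draw]
LT 83: heading 17 -> 100
FD 6: (20.519,27.552) -> (19.477,33.461) [heading=100, draw]
FD 1: (19.477,33.461) -> (19.303,34.446) [heading=100, draw]
FD 13: (19.303,34.446) -> (17.046,47.248) [heading=100, draw]
RT 108: heading 100 -> 352
LT 60: heading 352 -> 52
FD 5: (17.046,47.248) -> (20.124,51.188) [heading=52, draw]
RT 45: heading 52 -> 7
FD 17: (20.124,51.188) -> (36.997,53.26) [heading=7, draw]
Final: pos=(36.997,53.26), heading=7, 8 segment(s) drawn
Segments drawn: 8

Answer: 8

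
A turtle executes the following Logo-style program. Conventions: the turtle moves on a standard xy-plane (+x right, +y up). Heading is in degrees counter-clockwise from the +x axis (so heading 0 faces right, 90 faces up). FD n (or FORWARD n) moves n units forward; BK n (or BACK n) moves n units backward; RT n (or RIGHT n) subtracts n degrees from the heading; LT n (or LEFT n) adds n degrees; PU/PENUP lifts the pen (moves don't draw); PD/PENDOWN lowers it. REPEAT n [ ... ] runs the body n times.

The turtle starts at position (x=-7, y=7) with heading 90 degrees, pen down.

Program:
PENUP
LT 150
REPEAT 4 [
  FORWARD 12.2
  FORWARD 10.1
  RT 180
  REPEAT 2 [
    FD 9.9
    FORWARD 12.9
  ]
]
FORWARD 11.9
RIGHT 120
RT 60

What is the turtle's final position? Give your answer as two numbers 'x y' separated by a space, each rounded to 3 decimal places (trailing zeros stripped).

Answer: -12.95 -3.306

Derivation:
Executing turtle program step by step:
Start: pos=(-7,7), heading=90, pen down
PU: pen up
LT 150: heading 90 -> 240
REPEAT 4 [
  -- iteration 1/4 --
  FD 12.2: (-7,7) -> (-13.1,-3.566) [heading=240, move]
  FD 10.1: (-13.1,-3.566) -> (-18.15,-12.312) [heading=240, move]
  RT 180: heading 240 -> 60
  REPEAT 2 [
    -- iteration 1/2 --
    FD 9.9: (-18.15,-12.312) -> (-13.2,-3.739) [heading=60, move]
    FD 12.9: (-13.2,-3.739) -> (-6.75,7.433) [heading=60, move]
    -- iteration 2/2 --
    FD 9.9: (-6.75,7.433) -> (-1.8,16.007) [heading=60, move]
    FD 12.9: (-1.8,16.007) -> (4.65,27.178) [heading=60, move]
  ]
  -- iteration 2/4 --
  FD 12.2: (4.65,27.178) -> (10.75,37.744) [heading=60, move]
  FD 10.1: (10.75,37.744) -> (15.8,46.491) [heading=60, move]
  RT 180: heading 60 -> 240
  REPEAT 2 [
    -- iteration 1/2 --
    FD 9.9: (15.8,46.491) -> (10.85,37.917) [heading=240, move]
    FD 12.9: (10.85,37.917) -> (4.4,26.745) [heading=240, move]
    -- iteration 2/2 --
    FD 9.9: (4.4,26.745) -> (-0.55,18.172) [heading=240, move]
    FD 12.9: (-0.55,18.172) -> (-7,7) [heading=240, move]
  ]
  -- iteration 3/4 --
  FD 12.2: (-7,7) -> (-13.1,-3.566) [heading=240, move]
  FD 10.1: (-13.1,-3.566) -> (-18.15,-12.312) [heading=240, move]
  RT 180: heading 240 -> 60
  REPEAT 2 [
    -- iteration 1/2 --
    FD 9.9: (-18.15,-12.312) -> (-13.2,-3.739) [heading=60, move]
    FD 12.9: (-13.2,-3.739) -> (-6.75,7.433) [heading=60, move]
    -- iteration 2/2 --
    FD 9.9: (-6.75,7.433) -> (-1.8,16.007) [heading=60, move]
    FD 12.9: (-1.8,16.007) -> (4.65,27.178) [heading=60, move]
  ]
  -- iteration 4/4 --
  FD 12.2: (4.65,27.178) -> (10.75,37.744) [heading=60, move]
  FD 10.1: (10.75,37.744) -> (15.8,46.491) [heading=60, move]
  RT 180: heading 60 -> 240
  REPEAT 2 [
    -- iteration 1/2 --
    FD 9.9: (15.8,46.491) -> (10.85,37.917) [heading=240, move]
    FD 12.9: (10.85,37.917) -> (4.4,26.745) [heading=240, move]
    -- iteration 2/2 --
    FD 9.9: (4.4,26.745) -> (-0.55,18.172) [heading=240, move]
    FD 12.9: (-0.55,18.172) -> (-7,7) [heading=240, move]
  ]
]
FD 11.9: (-7,7) -> (-12.95,-3.306) [heading=240, move]
RT 120: heading 240 -> 120
RT 60: heading 120 -> 60
Final: pos=(-12.95,-3.306), heading=60, 0 segment(s) drawn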